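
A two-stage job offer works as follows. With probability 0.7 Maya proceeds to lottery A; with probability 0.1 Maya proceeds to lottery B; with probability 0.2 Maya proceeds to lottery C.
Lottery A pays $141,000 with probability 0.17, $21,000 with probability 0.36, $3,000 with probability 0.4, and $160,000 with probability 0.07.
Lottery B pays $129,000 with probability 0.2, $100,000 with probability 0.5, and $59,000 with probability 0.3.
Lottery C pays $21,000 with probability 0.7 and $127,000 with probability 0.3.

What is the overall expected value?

EV(A) = 0.17 × 141000 + 0.36 × 21000 + 0.4 × 3000 + 0.07 × 160000 = 23970 + 7560 + 1200 + 11200 = 43930
EV(B) = 0.2 × 129000 + 0.5 × 100000 + 0.3 × 59000 = 25800 + 50000 + 17700 = 93500
EV(C) = 0.7 × 21000 + 0.3 × 127000 = 14700 + 38100 = 52800
Overall = 0.7 × 43930 + 0.1 × 93500 + 0.2 × 52800 = 30751 + 9350 + 10560 = 50661

$50,661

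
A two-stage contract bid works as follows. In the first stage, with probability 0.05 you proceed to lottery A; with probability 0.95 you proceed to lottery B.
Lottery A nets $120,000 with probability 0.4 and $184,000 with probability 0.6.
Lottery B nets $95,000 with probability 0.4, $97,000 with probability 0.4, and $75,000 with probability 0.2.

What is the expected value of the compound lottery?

$95,130

EV(A) = 0.4 × 120000 + 0.6 × 184000 = 48000 + 110400 = 158400
EV(B) = 0.4 × 95000 + 0.4 × 97000 + 0.2 × 75000 = 38000 + 38800 + 15000 = 91800
Overall = 0.05 × 158400 + 0.95 × 91800 = 7920 + 87210 = 95130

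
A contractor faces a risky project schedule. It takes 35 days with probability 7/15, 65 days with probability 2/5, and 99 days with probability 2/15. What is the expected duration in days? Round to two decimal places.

EV = 7/15 × 35 + 2/5 × 65 + 2/15 × 99 = 16.3333 + 26 + 13.2 = 55.5333

55.53 days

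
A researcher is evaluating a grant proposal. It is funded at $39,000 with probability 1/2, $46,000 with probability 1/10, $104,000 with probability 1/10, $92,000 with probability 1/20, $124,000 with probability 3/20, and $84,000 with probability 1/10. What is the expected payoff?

$66,100

EV = 1/2 × 39000 + 1/10 × 46000 + 1/10 × 104000 + 1/20 × 92000 + 3/20 × 124000 + 1/10 × 84000 = 19500 + 4600 + 10400 + 4600 + 18600 + 8400 = 66100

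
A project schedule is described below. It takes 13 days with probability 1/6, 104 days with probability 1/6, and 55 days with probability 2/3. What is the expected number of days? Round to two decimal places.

EV = 1/6 × 13 + 1/6 × 104 + 2/3 × 55 = 2.1667 + 17.3333 + 36.6667 = 56.1667

56.17 days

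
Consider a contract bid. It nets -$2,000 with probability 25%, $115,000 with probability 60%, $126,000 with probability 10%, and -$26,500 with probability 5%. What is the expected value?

EV = 0.25 × (-2000) + 0.6 × 115000 + 0.1 × 126000 + 0.05 × (-26500) = -500 + 69000 + 12600 − 1325 = 79775

$79,775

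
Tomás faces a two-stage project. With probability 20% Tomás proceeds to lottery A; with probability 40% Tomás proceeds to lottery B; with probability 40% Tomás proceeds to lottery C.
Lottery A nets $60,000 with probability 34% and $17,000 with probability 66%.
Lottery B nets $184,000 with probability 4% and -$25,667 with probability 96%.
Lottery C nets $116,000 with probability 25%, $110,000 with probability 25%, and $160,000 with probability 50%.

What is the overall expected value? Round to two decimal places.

EV(A) = 0.34 × 60000 + 0.66 × 17000 = 20400 + 11220 = 31620
EV(B) = 0.04 × 184000 + 0.96 × (-25667) = 7360 − 24640.32 = -17280.32
EV(C) = 0.25 × 116000 + 0.25 × 110000 + 0.5 × 160000 = 29000 + 27500 + 80000 = 136500
Overall = 0.2 × 31620 + 0.4 × (-17280.32) + 0.4 × 136500 = 6324 − 6912.128 + 54600 = 54011.872

$54,011.87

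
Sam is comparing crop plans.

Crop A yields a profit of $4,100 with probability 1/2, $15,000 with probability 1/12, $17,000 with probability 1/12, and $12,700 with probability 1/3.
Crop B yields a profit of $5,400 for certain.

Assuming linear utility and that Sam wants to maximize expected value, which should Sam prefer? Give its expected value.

Crop A ($8,950)

Crop A = 1/2 × 4100 + 1/12 × 15000 + 1/12 × 17000 + 1/3 × 12700 = 2050 + 1250 + 1416.6667 + 4233.3333 = 8950
Crop B: 5400 (certain)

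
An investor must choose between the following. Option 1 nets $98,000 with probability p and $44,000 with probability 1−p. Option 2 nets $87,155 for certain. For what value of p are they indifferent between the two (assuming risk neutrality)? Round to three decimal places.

p = 0.799

p·98000 + (1−p)·44000 = 87155
54000p + 44000 = 87155
p = (87155 − 44000) / 54000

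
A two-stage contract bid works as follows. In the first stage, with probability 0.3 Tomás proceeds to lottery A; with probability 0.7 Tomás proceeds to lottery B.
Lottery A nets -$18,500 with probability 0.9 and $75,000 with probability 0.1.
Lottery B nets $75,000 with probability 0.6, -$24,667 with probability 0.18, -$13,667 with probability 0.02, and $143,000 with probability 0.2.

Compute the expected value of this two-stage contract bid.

EV(A) = 0.9 × (-18500) + 0.1 × 75000 = -16650 + 7500 = -9150
EV(B) = 0.6 × 75000 + 0.18 × (-24667) + 0.02 × (-13667) + 0.2 × 143000 = 45000 − 4440.06 − 273.34 + 28600 = 68886.6
Overall = 0.3 × (-9150) + 0.7 × 68886.6 = -2745 + 48220.62 = 45475.62

$45,475.62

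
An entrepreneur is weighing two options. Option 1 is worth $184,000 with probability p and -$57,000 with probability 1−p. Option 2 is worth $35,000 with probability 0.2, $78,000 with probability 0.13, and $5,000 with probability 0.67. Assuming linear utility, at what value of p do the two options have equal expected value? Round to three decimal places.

EV(Option 2) = 0.2 × 35000 + 0.13 × 78000 + 0.67 × 5000 = 7000 + 10140 + 3350 = 20490
p·184000 + (1−p)·(-57000) = 20490
241000p − 57000 = 20490
p = (20490 + 57000) / 241000

p = 0.322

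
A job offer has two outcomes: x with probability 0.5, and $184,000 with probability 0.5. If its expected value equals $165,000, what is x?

0.5·x + 0.5·184000 = 165000
0.5·x = 165000 − 92000 = 73000
x = 73000 / 0.5 = 146000

x = $146,000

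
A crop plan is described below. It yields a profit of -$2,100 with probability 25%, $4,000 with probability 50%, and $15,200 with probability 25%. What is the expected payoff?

$5,275

EV = 0.25 × (-2100) + 0.5 × 4000 + 0.25 × 15200 = -525 + 2000 + 3800 = 5275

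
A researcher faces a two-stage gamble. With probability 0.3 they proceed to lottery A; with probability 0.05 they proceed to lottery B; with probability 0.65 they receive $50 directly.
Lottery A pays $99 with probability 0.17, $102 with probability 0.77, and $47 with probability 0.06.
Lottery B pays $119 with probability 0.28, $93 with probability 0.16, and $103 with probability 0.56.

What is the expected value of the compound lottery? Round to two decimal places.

$67.25

EV(A) = 0.17 × 99 + 0.77 × 102 + 0.06 × 47 = 16.83 + 78.54 + 2.82 = 98.19
EV(B) = 0.28 × 119 + 0.16 × 93 + 0.56 × 103 = 33.32 + 14.88 + 57.68 = 105.88
Branch C: 50 (certain)
Overall = 0.3 × 98.19 + 0.05 × 105.88 + 0.65 × 50 = 29.457 + 5.294 + 32.5 = 67.251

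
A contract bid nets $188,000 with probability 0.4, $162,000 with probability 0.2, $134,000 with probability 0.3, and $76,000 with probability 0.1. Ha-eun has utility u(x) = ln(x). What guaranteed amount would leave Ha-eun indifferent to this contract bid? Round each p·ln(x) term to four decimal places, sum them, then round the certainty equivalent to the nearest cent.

E[u] = 0.4·ln(188000) + 0.2·ln(162000) + 0.3·ln(134000) + 0.1·ln(76000) = 4.8577 + 2.3991 + 3.5417 + 1.1238 = 11.9223
CE = e^11.9223 ≈ 150587.56

$150,587.56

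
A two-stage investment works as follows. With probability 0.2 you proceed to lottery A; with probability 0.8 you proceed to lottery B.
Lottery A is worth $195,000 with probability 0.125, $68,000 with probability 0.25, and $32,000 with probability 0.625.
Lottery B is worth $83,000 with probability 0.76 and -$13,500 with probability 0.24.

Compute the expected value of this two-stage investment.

EV(A) = 0.125 × 195000 + 0.25 × 68000 + 0.625 × 32000 = 24375 + 17000 + 20000 = 61375
EV(B) = 0.76 × 83000 + 0.24 × (-13500) = 63080 − 3240 = 59840
Overall = 0.2 × 61375 + 0.8 × 59840 = 12275 + 47872 = 60147

$60,147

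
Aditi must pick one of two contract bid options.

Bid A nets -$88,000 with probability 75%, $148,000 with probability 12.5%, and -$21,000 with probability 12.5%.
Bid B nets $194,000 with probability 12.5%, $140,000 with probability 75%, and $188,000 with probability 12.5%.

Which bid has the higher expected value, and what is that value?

Bid A = 0.75 × (-88000) + 0.125 × 148000 + 0.125 × (-21000) = -66000 + 18500 − 2625 = -50125
Bid B = 0.125 × 194000 + 0.75 × 140000 + 0.125 × 188000 = 24250 + 105000 + 23500 = 152750

Bid B ($152,750)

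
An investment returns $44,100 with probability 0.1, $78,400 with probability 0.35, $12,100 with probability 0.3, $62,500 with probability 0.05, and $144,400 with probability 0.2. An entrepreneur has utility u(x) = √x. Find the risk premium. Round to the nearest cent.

E[u] = 0.1·√44100 + 0.35·√78400 + 0.3·√12100 + 0.05·√62500 + 0.2·√144400 = 0.1·210 + 0.35·280 + 0.3·110 + 0.05·250 + 0.2·380 = 240.5
CE = (240.5)² = 57840.25
Risk premium = EV − CE = 67485 − 57840.25 = 9644.75

$9,644.75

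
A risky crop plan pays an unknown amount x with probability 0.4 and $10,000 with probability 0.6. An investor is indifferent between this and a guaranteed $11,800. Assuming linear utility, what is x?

0.4·x + 0.6·10000 = 11800
0.4·x = 11800 − 6000 = 5800
x = 5800 / 0.4 = 14500

x = $14,500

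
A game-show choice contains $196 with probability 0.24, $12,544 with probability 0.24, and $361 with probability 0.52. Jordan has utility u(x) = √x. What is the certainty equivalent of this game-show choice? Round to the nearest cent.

$1,609.61

E[u] = 0.24·√196 + 0.24·√12544 + 0.52·√361 = 0.24·14 + 0.24·112 + 0.52·19 = 40.12
CE = (40.12)² = 1609.6144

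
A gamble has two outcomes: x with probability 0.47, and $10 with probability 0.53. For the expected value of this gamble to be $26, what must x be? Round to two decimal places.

x = $44.04

0.47·x + 0.53·10 = 26
0.47·x = 26 − 5.3 = 20.7
x = 20.7 / 0.47 = 44.0426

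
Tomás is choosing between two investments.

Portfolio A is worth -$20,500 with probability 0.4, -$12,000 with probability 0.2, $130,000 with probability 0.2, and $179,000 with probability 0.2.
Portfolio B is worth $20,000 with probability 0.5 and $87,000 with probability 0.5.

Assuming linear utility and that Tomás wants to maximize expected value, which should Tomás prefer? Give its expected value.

Portfolio B ($53,500)

Portfolio A = 0.4 × (-20500) + 0.2 × (-12000) + 0.2 × 130000 + 0.2 × 179000 = -8200 − 2400 + 26000 + 35800 = 51200
Portfolio B = 0.5 × 20000 + 0.5 × 87000 = 10000 + 43500 = 53500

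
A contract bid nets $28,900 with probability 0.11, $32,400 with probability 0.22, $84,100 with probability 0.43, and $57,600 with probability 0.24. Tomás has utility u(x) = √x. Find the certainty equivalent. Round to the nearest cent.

$57,888.36

E[u] = 0.11·√28900 + 0.22·√32400 + 0.43·√84100 + 0.24·√57600 = 0.11·170 + 0.22·180 + 0.43·290 + 0.24·240 = 240.6
CE = (240.6)² = 57888.36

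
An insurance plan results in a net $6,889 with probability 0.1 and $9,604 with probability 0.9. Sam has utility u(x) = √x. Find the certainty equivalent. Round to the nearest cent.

E[u] = 0.1·√6889 + 0.9·√9604 = 0.1·83 + 0.9·98 = 96.5
CE = (96.5)² = 9312.25

$9,312.25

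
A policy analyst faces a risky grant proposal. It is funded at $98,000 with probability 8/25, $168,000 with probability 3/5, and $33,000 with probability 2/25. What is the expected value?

$134,800

EV = 8/25 × 98000 + 3/5 × 168000 + 2/25 × 33000 = 31360 + 100800 + 2640 = 134800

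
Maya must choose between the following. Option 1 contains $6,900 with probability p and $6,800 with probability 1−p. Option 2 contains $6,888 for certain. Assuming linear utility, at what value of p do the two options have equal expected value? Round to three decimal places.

p·6900 + (1−p)·6800 = 6888
100p + 6800 = 6888
p = (6888 − 6800) / 100

p = 0.880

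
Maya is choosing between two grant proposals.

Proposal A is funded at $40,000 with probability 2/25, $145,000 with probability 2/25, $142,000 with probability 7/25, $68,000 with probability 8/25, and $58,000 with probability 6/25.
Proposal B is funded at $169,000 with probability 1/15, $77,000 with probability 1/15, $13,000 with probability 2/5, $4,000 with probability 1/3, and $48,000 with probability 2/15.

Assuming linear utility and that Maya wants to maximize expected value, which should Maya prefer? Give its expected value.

Proposal A = 2/25 × 40000 + 2/25 × 145000 + 7/25 × 142000 + 8/25 × 68000 + 6/25 × 58000 = 3200 + 11600 + 39760 + 21760 + 13920 = 90240
Proposal B = 1/15 × 169000 + 1/15 × 77000 + 2/5 × 13000 + 1/3 × 4000 + 2/15 × 48000 = 11266.6667 + 5133.3333 + 5200 + 1333.3333 + 6400 = 29333.3333

Proposal A ($90,240)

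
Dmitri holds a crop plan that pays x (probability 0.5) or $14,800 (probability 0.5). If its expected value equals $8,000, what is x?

x = $1,200

0.5·x + 0.5·14800 = 8000
0.5·x = 8000 − 7400 = 600
x = 600 / 0.5 = 1200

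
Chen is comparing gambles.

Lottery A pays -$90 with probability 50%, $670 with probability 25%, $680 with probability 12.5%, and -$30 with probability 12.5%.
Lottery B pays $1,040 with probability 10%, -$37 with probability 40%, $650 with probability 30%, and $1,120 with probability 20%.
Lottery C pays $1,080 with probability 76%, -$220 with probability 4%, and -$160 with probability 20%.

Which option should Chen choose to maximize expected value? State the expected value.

Lottery A = 0.5 × (-90) + 0.25 × 670 + 0.125 × 680 + 0.125 × (-30) = -45 + 167.5 + 85 − 3.75 = 203.75
Lottery B = 0.1 × 1040 + 0.4 × (-37) + 0.3 × 650 + 0.2 × 1120 = 104 − 14.8 + 195 + 224 = 508.2
Lottery C = 0.76 × 1080 + 0.04 × (-220) + 0.2 × (-160) = 820.8 − 8.8 − 32 = 780

Lottery C ($780)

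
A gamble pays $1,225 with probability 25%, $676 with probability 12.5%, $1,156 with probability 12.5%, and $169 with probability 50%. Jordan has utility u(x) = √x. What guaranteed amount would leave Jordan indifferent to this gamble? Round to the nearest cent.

E[u] = 0.25·√1225 + 0.125·√676 + 0.125·√1156 + 0.5·√169 = 0.25·35 + 0.125·26 + 0.125·34 + 0.5·13 = 22.75
CE = (22.75)² = 517.5625

$517.56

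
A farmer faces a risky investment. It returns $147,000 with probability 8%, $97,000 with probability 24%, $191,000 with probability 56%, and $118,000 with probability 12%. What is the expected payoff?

$156,160

EV = 0.08 × 147000 + 0.24 × 97000 + 0.56 × 191000 + 0.12 × 118000 = 11760 + 23280 + 106960 + 14160 = 156160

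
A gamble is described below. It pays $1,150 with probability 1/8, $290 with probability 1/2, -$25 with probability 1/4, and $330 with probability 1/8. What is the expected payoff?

$323.75

EV = 1/8 × 1150 + 1/2 × 290 + 1/4 × (-25) + 1/8 × 330 = 143.75 + 145 − 6.25 + 41.25 = 323.75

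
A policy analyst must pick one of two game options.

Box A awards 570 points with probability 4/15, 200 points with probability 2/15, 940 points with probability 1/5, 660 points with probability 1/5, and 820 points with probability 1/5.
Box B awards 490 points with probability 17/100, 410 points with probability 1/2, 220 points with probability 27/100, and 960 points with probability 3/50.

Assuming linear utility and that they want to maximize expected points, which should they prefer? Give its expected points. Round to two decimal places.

Box A = 4/15 × 570 + 2/15 × 200 + 1/5 × 940 + 1/5 × 660 + 1/5 × 820 = 152 + 26.6667 + 188 + 132 + 164 = 662.6667
Box B = 17/100 × 490 + 1/2 × 410 + 27/100 × 220 + 3/50 × 960 = 83.3 + 205 + 59.4 + 57.6 = 405.3

Box A (662.67 points)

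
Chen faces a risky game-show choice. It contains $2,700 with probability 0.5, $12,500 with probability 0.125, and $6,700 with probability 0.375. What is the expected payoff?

EV = 0.5 × 2700 + 0.125 × 12500 + 0.375 × 6700 = 1350 + 1562.5 + 2512.5 = 5425

$5,425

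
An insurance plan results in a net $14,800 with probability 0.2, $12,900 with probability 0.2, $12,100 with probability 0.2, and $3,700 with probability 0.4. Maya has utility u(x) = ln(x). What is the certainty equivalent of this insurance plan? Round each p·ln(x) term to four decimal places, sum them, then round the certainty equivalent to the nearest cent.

$7,943.43

E[u] = 0.2·ln(14800) + 0.2·ln(12900) + 0.2·ln(12100) + 0.4·ln(3700) = 1.9205 + 1.8930 + 1.8802 + 3.2864 = 8.9801
CE = e^8.9801 ≈ 7943.43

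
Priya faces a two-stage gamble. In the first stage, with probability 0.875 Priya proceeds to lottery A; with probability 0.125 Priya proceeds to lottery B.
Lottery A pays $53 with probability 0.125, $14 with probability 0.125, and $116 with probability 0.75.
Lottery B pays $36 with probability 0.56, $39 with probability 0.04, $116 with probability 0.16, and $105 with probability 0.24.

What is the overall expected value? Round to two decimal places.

$91.64

EV(A) = 0.125 × 53 + 0.125 × 14 + 0.75 × 116 = 6.625 + 1.75 + 87 = 95.375
EV(B) = 0.56 × 36 + 0.04 × 39 + 0.16 × 116 + 0.24 × 105 = 20.16 + 1.56 + 18.56 + 25.2 = 65.48
Overall = 0.875 × 95.375 + 0.125 × 65.48 = 83.453125 + 8.185 = 91.638125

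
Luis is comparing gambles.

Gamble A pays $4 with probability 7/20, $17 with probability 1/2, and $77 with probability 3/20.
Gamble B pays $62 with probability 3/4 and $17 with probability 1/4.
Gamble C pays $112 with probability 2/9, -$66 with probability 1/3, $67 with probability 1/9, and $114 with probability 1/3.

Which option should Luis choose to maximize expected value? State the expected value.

Gamble A = 7/20 × 4 + 1/2 × 17 + 3/20 × 77 = 1.4 + 8.5 + 11.55 = 21.45
Gamble B = 3/4 × 62 + 1/4 × 17 = 46.5 + 4.25 = 50.75
Gamble C = 2/9 × 112 + 1/3 × (-66) + 1/9 × 67 + 1/3 × 114 = 24.8889 − 22 + 7.4444 + 38 = 48.3333

Gamble B ($50.75)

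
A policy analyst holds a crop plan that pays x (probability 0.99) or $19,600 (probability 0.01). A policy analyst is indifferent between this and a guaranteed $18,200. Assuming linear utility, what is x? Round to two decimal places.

x = $18,185.86

0.99·x + 0.01·19600 = 18200
0.99·x = 18200 − 196 = 18004
x = 18004 / 0.99 = 18185.8586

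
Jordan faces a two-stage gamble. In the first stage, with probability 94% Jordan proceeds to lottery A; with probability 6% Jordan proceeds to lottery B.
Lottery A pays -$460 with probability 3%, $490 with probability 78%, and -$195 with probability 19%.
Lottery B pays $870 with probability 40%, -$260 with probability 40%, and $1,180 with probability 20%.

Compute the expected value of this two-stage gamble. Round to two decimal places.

EV(A) = 0.03 × (-460) + 0.78 × 490 + 0.19 × (-195) = -13.8 + 382.2 − 37.05 = 331.35
EV(B) = 0.4 × 870 + 0.4 × (-260) + 0.2 × 1180 = 348 − 104 + 236 = 480
Overall = 0.94 × 331.35 + 0.06 × 480 = 311.469 + 28.8 = 340.269

$340.27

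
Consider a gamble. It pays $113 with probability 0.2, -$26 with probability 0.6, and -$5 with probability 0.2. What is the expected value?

$6

EV = 0.2 × 113 + 0.6 × (-26) + 0.2 × (-5) = 22.6 − 15.6 − 1 = 6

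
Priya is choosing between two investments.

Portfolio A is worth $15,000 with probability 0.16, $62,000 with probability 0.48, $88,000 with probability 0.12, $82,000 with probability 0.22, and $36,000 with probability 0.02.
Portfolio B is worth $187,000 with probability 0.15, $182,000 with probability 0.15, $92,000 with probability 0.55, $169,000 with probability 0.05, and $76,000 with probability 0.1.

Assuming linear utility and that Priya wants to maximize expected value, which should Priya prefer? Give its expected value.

Portfolio B ($122,000)

Portfolio A = 0.16 × 15000 + 0.48 × 62000 + 0.12 × 88000 + 0.22 × 82000 + 0.02 × 36000 = 2400 + 29760 + 10560 + 18040 + 720 = 61480
Portfolio B = 0.15 × 187000 + 0.15 × 182000 + 0.55 × 92000 + 0.05 × 169000 + 0.1 × 76000 = 28050 + 27300 + 50600 + 8450 + 7600 = 122000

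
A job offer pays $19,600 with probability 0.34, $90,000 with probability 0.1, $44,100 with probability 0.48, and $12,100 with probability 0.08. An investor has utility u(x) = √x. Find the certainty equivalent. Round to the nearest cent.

$35,043.84

E[u] = 0.34·√19600 + 0.1·√90000 + 0.48·√44100 + 0.08·√12100 = 0.34·140 + 0.1·300 + 0.48·210 + 0.08·110 = 187.2
CE = (187.2)² = 35043.84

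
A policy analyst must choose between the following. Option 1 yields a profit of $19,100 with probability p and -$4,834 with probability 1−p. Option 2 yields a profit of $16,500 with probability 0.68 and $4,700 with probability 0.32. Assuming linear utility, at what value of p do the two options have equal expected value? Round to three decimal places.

EV(Option 2) = 0.68 × 16500 + 0.32 × 4700 = 11220 + 1504 = 12724
p·19100 + (1−p)·(-4834) = 12724
23934p − 4834 = 12724
p = (12724 + 4834) / 23934

p = 0.734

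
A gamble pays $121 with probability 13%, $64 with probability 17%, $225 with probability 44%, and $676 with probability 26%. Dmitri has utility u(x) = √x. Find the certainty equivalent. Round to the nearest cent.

$260.82

E[u] = 0.13·√121 + 0.17·√64 + 0.44·√225 + 0.26·√676 = 0.13·11 + 0.17·8 + 0.44·15 + 0.26·26 = 16.15
CE = (16.15)² = 260.8225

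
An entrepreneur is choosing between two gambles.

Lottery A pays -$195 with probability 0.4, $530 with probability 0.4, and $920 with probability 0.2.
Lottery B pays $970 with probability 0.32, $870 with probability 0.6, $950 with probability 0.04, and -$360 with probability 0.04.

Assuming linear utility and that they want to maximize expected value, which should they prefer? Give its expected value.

Lottery B ($856)

Lottery A = 0.4 × (-195) + 0.4 × 530 + 0.2 × 920 = -78 + 212 + 184 = 318
Lottery B = 0.32 × 970 + 0.6 × 870 + 0.04 × 950 + 0.04 × (-360) = 310.4 + 522 + 38 − 14.4 = 856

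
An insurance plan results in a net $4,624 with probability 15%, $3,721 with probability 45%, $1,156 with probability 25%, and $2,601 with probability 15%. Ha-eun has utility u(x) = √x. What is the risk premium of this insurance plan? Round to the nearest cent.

$152.76

E[u] = 0.15·√4624 + 0.45·√3721 + 0.25·√1156 + 0.15·√2601 = 0.15·68 + 0.45·61 + 0.25·34 + 0.15·51 = 53.8
CE = (53.8)² = 2894.44
Risk premium = EV − CE = 3047.2 − 2894.44 = 152.76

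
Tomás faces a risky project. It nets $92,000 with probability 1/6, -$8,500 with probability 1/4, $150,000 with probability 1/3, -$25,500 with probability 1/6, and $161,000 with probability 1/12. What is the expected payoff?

EV = 1/6 × 92000 + 1/4 × (-8500) + 1/3 × 150000 + 1/6 × (-25500) + 1/12 × 161000 = 15333.3333 − 2125 + 50000 − 4250 + 13416.6667 = 72375

$72,375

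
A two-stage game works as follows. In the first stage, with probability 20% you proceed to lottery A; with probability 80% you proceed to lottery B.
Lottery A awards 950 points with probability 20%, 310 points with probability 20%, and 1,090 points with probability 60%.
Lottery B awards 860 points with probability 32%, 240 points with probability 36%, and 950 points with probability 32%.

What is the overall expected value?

713.68 points

EV(A) = 0.2 × 950 + 0.2 × 310 + 0.6 × 1090 = 190 + 62 + 654 = 906
EV(B) = 0.32 × 860 + 0.36 × 240 + 0.32 × 950 = 275.2 + 86.4 + 304 = 665.6
Overall = 0.2 × 906 + 0.8 × 665.6 = 181.2 + 532.48 = 713.68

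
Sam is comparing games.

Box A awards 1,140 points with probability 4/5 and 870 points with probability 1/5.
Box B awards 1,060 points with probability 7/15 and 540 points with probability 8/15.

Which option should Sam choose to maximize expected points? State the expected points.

Box A = 4/5 × 1140 + 1/5 × 870 = 912 + 174 = 1086
Box B = 7/15 × 1060 + 8/15 × 540 = 494.6667 + 288 = 782.6667

Box A (1,086 points)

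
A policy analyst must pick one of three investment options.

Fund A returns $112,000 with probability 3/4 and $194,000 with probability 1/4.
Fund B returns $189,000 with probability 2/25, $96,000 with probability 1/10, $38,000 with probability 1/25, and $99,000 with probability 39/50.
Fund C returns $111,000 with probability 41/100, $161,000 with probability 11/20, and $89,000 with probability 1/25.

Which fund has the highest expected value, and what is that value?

Fund C ($137,620)

Fund A = 3/4 × 112000 + 1/4 × 194000 = 84000 + 48500 = 132500
Fund B = 2/25 × 189000 + 1/10 × 96000 + 1/25 × 38000 + 39/50 × 99000 = 15120 + 9600 + 1520 + 77220 = 103460
Fund C = 41/100 × 111000 + 11/20 × 161000 + 1/25 × 89000 = 45510 + 88550 + 3560 = 137620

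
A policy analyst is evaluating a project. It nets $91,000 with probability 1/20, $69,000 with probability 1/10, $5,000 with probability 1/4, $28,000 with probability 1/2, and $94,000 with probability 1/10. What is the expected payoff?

EV = 1/20 × 91000 + 1/10 × 69000 + 1/4 × 5000 + 1/2 × 28000 + 1/10 × 94000 = 4550 + 6900 + 1250 + 14000 + 9400 = 36100

$36,100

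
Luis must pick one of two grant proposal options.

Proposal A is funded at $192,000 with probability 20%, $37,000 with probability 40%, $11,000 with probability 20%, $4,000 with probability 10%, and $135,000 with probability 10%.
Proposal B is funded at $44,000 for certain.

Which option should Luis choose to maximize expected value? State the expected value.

Proposal A ($69,300)

Proposal A = 0.2 × 192000 + 0.4 × 37000 + 0.2 × 11000 + 0.1 × 4000 + 0.1 × 135000 = 38400 + 14800 + 2200 + 400 + 13500 = 69300
Proposal B: 44000 (certain)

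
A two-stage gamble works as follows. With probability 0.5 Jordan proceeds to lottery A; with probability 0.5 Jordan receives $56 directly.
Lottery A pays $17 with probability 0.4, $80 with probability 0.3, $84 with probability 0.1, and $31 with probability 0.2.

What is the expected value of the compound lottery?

$50.70

EV(A) = 0.4 × 17 + 0.3 × 80 + 0.1 × 84 + 0.2 × 31 = 6.8 + 24 + 8.4 + 6.2 = 45.4
Branch B: 56 (certain)
Overall = 0.5 × 45.4 + 0.5 × 56 = 22.7 + 28 = 50.7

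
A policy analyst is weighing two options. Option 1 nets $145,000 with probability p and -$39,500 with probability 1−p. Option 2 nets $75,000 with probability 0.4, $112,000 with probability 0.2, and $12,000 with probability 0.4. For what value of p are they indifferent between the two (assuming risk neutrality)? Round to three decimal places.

p = 0.524

EV(Option 2) = 0.4 × 75000 + 0.2 × 112000 + 0.4 × 12000 = 30000 + 22400 + 4800 = 57200
p·145000 + (1−p)·(-39500) = 57200
184500p − 39500 = 57200
p = (57200 + 39500) / 184500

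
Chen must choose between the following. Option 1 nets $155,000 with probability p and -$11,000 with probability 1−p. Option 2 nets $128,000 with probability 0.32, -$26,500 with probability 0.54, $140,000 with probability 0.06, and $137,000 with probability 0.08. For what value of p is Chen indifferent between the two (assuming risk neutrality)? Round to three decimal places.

p = 0.343

EV(Option 2) = 0.32 × 128000 + 0.54 × (-26500) + 0.06 × 140000 + 0.08 × 137000 = 40960 − 14310 + 8400 + 10960 = 46010
p·155000 + (1−p)·(-11000) = 46010
166000p − 11000 = 46010
p = (46010 + 11000) / 166000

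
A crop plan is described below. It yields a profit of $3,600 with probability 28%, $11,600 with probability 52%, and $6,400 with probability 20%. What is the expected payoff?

$8,320

EV = 0.28 × 3600 + 0.52 × 11600 + 0.2 × 6400 = 1008 + 6032 + 1280 = 8320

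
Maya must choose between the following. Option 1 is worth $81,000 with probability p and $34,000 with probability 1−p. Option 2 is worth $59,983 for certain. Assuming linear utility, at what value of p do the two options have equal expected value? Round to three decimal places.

p·81000 + (1−p)·34000 = 59983
47000p + 34000 = 59983
p = (59983 − 34000) / 47000

p = 0.553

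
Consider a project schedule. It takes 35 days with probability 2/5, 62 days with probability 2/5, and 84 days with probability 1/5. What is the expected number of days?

EV = 2/5 × 35 + 2/5 × 62 + 1/5 × 84 = 14 + 24.8 + 16.8 = 55.6

55.6 days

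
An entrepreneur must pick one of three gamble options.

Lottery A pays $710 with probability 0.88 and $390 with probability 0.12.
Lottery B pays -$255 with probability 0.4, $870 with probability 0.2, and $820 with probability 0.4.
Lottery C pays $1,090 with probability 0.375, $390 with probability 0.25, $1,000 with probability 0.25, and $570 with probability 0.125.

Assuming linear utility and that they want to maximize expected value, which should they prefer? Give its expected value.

Lottery A = 0.88 × 710 + 0.12 × 390 = 624.8 + 46.8 = 671.6
Lottery B = 0.4 × (-255) + 0.2 × 870 + 0.4 × 820 = -102 + 174 + 328 = 400
Lottery C = 0.375 × 1090 + 0.25 × 390 + 0.25 × 1000 + 0.125 × 570 = 408.75 + 97.5 + 250 + 71.25 = 827.5

Lottery C ($827.50)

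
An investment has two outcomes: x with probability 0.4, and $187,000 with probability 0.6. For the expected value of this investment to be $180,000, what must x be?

0.4·x + 0.6·187000 = 180000
0.4·x = 180000 − 112200 = 67800
x = 67800 / 0.4 = 169500

x = $169,500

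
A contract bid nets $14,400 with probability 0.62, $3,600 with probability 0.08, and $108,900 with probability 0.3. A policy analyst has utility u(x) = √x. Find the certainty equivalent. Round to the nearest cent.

E[u] = 0.62·√14400 + 0.08·√3600 + 0.3·√108900 = 0.62·120 + 0.08·60 + 0.3·330 = 178.2
CE = (178.2)² = 31755.24

$31,755.24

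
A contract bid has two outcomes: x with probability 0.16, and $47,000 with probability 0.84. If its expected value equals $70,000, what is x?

0.16·x + 0.84·47000 = 70000
0.16·x = 70000 − 39480 = 30520
x = 30520 / 0.16 = 190750

x = $190,750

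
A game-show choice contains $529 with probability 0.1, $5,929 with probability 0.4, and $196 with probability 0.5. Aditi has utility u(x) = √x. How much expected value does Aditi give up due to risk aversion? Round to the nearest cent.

$914.49

E[u] = 0.1·√529 + 0.4·√5929 + 0.5·√196 = 0.1·23 + 0.4·77 + 0.5·14 = 40.1
CE = (40.1)² = 1608.01
Risk premium = EV − CE = 2522.5 − 1608.01 = 914.49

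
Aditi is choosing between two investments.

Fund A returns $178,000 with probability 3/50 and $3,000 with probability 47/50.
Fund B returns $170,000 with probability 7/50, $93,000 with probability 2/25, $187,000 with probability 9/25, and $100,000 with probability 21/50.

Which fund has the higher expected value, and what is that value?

Fund A = 3/50 × 178000 + 47/50 × 3000 = 10680 + 2820 = 13500
Fund B = 7/50 × 170000 + 2/25 × 93000 + 9/25 × 187000 + 21/50 × 100000 = 23800 + 7440 + 67320 + 42000 = 140560

Fund B ($140,560)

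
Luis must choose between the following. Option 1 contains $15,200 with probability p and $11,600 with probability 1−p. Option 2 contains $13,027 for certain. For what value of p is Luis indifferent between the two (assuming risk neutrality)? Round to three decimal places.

p = 0.396

p·15200 + (1−p)·11600 = 13027
3600p + 11600 = 13027
p = (13027 − 11600) / 3600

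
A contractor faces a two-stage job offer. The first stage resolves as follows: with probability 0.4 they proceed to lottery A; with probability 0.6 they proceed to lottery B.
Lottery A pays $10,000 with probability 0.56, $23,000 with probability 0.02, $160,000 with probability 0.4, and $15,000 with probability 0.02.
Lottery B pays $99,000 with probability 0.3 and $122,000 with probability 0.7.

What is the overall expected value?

$97,204

EV(A) = 0.56 × 10000 + 0.02 × 23000 + 0.4 × 160000 + 0.02 × 15000 = 5600 + 460 + 64000 + 300 = 70360
EV(B) = 0.3 × 99000 + 0.7 × 122000 = 29700 + 85400 = 115100
Overall = 0.4 × 70360 + 0.6 × 115100 = 28144 + 69060 = 97204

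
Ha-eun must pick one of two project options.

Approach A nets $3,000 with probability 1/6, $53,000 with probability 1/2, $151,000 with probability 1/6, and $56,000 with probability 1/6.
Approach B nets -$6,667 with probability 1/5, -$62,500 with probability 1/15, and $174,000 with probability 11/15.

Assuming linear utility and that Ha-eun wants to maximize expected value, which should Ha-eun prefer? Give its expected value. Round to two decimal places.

Approach B ($122,099.93)

Approach A = 1/6 × 3000 + 1/2 × 53000 + 1/6 × 151000 + 1/6 × 56000 = 500 + 26500 + 25166.6667 + 9333.3333 = 61500
Approach B = 1/5 × (-6667) + 1/15 × (-62500) + 11/15 × 174000 = -1333.4 − 4166.6667 + 127600 = 122099.9333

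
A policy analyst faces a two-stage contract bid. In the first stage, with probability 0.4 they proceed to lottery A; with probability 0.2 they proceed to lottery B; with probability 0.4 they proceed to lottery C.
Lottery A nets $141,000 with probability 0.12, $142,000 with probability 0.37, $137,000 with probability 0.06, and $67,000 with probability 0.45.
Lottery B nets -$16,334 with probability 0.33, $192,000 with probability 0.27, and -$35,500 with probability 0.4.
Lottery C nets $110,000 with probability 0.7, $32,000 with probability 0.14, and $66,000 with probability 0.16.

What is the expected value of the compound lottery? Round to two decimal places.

$86,397.96

EV(A) = 0.12 × 141000 + 0.37 × 142000 + 0.06 × 137000 + 0.45 × 67000 = 16920 + 52540 + 8220 + 30150 = 107830
EV(B) = 0.33 × (-16334) + 0.27 × 192000 + 0.4 × (-35500) = -5390.22 + 51840 − 14200 = 32249.78
EV(C) = 0.7 × 110000 + 0.14 × 32000 + 0.16 × 66000 = 77000 + 4480 + 10560 = 92040
Overall = 0.4 × 107830 + 0.2 × 32249.78 + 0.4 × 92040 = 43132 + 6449.956 + 36816 = 86397.956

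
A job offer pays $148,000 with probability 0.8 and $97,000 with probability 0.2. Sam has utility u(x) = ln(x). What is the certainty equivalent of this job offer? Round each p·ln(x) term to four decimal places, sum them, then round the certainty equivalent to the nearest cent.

$136,012.22

E[u] = 0.8·ln(148000) + 0.2·ln(97000) = 9.5240 + 2.2965 = 11.8205
CE = e^11.8205 ≈ 136012.22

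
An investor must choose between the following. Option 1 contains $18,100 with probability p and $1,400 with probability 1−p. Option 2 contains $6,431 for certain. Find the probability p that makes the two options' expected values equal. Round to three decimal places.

p·18100 + (1−p)·1400 = 6431
16700p + 1400 = 6431
p = (6431 − 1400) / 16700

p = 0.301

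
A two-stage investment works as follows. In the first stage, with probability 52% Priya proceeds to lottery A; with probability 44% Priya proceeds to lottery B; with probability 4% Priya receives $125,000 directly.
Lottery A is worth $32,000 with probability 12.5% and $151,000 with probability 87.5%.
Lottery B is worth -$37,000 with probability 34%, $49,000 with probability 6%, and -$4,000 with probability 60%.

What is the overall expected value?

EV(A) = 0.125 × 32000 + 0.875 × 151000 = 4000 + 132125 = 136125
EV(B) = 0.34 × (-37000) + 0.06 × 49000 + 0.6 × (-4000) = -12580 + 2940 − 2400 = -12040
Branch C: 125000 (certain)
Overall = 0.52 × 136125 + 0.44 × (-12040) + 0.04 × 125000 = 70785 − 5297.6 + 5000 = 70487.4

$70,487.40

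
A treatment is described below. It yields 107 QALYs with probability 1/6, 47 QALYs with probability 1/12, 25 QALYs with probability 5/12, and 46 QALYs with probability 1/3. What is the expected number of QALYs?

47.5 QALYs

EV = 1/6 × 107 + 1/12 × 47 + 5/12 × 25 + 1/3 × 46 = 17.8333 + 3.9167 + 10.4167 + 15.3333 = 47.5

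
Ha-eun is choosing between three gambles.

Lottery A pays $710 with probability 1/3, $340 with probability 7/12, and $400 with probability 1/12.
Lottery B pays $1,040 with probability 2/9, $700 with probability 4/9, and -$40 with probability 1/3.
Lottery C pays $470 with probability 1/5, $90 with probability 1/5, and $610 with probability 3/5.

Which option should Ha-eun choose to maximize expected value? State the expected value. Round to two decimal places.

Lottery A = 1/3 × 710 + 7/12 × 340 + 1/12 × 400 = 236.6667 + 198.3333 + 33.3333 = 468.3333
Lottery B = 2/9 × 1040 + 4/9 × 700 + 1/3 × (-40) = 231.1111 + 311.1111 − 13.3333 = 528.8889
Lottery C = 1/5 × 470 + 1/5 × 90 + 3/5 × 610 = 94 + 18 + 366 = 478

Lottery B ($528.89)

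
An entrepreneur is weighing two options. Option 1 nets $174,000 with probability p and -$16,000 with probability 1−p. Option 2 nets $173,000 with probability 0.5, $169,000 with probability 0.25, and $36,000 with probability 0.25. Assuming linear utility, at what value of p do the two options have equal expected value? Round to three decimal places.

EV(Option 2) = 0.5 × 173000 + 0.25 × 169000 + 0.25 × 36000 = 86500 + 42250 + 9000 = 137750
p·174000 + (1−p)·(-16000) = 137750
190000p − 16000 = 137750
p = (137750 + 16000) / 190000

p = 0.809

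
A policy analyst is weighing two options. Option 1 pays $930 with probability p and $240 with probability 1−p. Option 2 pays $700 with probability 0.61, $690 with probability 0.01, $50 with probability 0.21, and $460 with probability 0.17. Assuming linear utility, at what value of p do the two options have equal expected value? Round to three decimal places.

p = 0.410

EV(Option 2) = 0.61 × 700 + 0.01 × 690 + 0.21 × 50 + 0.17 × 460 = 427 + 6.9 + 10.5 + 78.2 = 522.6
p·930 + (1−p)·240 = 522.6
690p + 240 = 522.6
p = (522.6 − 240) / 690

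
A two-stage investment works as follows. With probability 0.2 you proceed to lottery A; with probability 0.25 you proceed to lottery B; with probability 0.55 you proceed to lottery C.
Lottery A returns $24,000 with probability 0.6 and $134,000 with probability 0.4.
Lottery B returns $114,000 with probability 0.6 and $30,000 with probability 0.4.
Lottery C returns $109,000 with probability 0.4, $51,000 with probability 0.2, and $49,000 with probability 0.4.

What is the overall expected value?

EV(A) = 0.6 × 24000 + 0.4 × 134000 = 14400 + 53600 = 68000
EV(B) = 0.6 × 114000 + 0.4 × 30000 = 68400 + 12000 = 80400
EV(C) = 0.4 × 109000 + 0.2 × 51000 + 0.4 × 49000 = 43600 + 10200 + 19600 = 73400
Overall = 0.2 × 68000 + 0.25 × 80400 + 0.55 × 73400 = 13600 + 20100 + 40370 = 74070

$74,070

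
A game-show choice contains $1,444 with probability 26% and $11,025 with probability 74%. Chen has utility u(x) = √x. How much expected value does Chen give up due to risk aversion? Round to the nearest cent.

E[u] = 0.26·√1444 + 0.74·√11025 = 0.26·38 + 0.74·105 = 87.58
CE = (87.58)² = 7670.2564
Risk premium = EV − CE = 8533.94 − 7670.2564 = 863.6836

$863.68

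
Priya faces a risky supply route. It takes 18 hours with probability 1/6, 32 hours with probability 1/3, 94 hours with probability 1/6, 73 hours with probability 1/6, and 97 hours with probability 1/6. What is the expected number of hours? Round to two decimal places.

57.67 hours

EV = 1/6 × 18 + 1/3 × 32 + 1/6 × 94 + 1/6 × 73 + 1/6 × 97 = 3 + 10.6667 + 15.6667 + 12.1667 + 16.1667 = 57.6667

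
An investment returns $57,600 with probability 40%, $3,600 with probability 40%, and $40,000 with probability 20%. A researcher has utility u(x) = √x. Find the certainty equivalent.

$25,600

E[u] = 0.4·√57600 + 0.4·√3600 + 0.2·√40000 = 0.4·240 + 0.4·60 + 0.2·200 = 160
CE = (160)² = 25600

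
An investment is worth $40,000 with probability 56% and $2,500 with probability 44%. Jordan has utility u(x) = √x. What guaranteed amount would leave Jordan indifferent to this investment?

E[u] = 0.56·√40000 + 0.44·√2500 = 0.56·200 + 0.44·50 = 134
CE = (134)² = 17956

$17,956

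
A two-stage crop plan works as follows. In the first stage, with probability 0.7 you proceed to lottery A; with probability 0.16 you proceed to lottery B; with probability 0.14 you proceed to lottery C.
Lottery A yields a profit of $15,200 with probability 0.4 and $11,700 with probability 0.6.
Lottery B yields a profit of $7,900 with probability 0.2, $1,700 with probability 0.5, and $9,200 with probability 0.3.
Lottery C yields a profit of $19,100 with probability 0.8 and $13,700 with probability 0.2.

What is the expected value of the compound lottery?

$12,523.20

EV(A) = 0.4 × 15200 + 0.6 × 11700 = 6080 + 7020 = 13100
EV(B) = 0.2 × 7900 + 0.5 × 1700 + 0.3 × 9200 = 1580 + 850 + 2760 = 5190
EV(C) = 0.8 × 19100 + 0.2 × 13700 = 15280 + 2740 = 18020
Overall = 0.7 × 13100 + 0.16 × 5190 + 0.14 × 18020 = 9170 + 830.4 + 2522.8 = 12523.2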